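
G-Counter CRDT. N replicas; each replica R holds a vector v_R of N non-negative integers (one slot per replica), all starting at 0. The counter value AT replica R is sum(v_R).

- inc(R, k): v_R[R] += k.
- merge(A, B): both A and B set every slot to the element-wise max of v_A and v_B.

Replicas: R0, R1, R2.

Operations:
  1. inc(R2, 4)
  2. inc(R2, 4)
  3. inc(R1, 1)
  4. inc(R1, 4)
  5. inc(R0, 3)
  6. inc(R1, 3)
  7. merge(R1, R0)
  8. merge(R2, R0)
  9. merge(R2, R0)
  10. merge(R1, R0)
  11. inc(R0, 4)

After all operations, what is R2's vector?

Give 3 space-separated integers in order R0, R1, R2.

Op 1: inc R2 by 4 -> R2=(0,0,4) value=4
Op 2: inc R2 by 4 -> R2=(0,0,8) value=8
Op 3: inc R1 by 1 -> R1=(0,1,0) value=1
Op 4: inc R1 by 4 -> R1=(0,5,0) value=5
Op 5: inc R0 by 3 -> R0=(3,0,0) value=3
Op 6: inc R1 by 3 -> R1=(0,8,0) value=8
Op 7: merge R1<->R0 -> R1=(3,8,0) R0=(3,8,0)
Op 8: merge R2<->R0 -> R2=(3,8,8) R0=(3,8,8)
Op 9: merge R2<->R0 -> R2=(3,8,8) R0=(3,8,8)
Op 10: merge R1<->R0 -> R1=(3,8,8) R0=(3,8,8)
Op 11: inc R0 by 4 -> R0=(7,8,8) value=23

Answer: 3 8 8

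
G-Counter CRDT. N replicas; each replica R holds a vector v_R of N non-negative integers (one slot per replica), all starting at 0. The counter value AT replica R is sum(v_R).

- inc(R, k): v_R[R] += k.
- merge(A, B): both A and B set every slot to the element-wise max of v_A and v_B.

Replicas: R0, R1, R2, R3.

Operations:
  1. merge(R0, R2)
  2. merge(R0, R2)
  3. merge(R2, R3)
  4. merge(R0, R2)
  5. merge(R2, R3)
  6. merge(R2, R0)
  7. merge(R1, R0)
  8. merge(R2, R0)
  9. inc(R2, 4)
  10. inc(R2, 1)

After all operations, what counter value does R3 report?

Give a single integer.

Op 1: merge R0<->R2 -> R0=(0,0,0,0) R2=(0,0,0,0)
Op 2: merge R0<->R2 -> R0=(0,0,0,0) R2=(0,0,0,0)
Op 3: merge R2<->R3 -> R2=(0,0,0,0) R3=(0,0,0,0)
Op 4: merge R0<->R2 -> R0=(0,0,0,0) R2=(0,0,0,0)
Op 5: merge R2<->R3 -> R2=(0,0,0,0) R3=(0,0,0,0)
Op 6: merge R2<->R0 -> R2=(0,0,0,0) R0=(0,0,0,0)
Op 7: merge R1<->R0 -> R1=(0,0,0,0) R0=(0,0,0,0)
Op 8: merge R2<->R0 -> R2=(0,0,0,0) R0=(0,0,0,0)
Op 9: inc R2 by 4 -> R2=(0,0,4,0) value=4
Op 10: inc R2 by 1 -> R2=(0,0,5,0) value=5

Answer: 0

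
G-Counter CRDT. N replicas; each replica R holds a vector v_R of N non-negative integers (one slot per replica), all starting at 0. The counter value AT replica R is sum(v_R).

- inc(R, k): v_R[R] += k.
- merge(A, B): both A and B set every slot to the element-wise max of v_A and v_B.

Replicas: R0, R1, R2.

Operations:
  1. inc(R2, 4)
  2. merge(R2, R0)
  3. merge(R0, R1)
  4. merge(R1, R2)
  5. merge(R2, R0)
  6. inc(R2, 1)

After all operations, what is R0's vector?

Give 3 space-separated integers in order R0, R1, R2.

Op 1: inc R2 by 4 -> R2=(0,0,4) value=4
Op 2: merge R2<->R0 -> R2=(0,0,4) R0=(0,0,4)
Op 3: merge R0<->R1 -> R0=(0,0,4) R1=(0,0,4)
Op 4: merge R1<->R2 -> R1=(0,0,4) R2=(0,0,4)
Op 5: merge R2<->R0 -> R2=(0,0,4) R0=(0,0,4)
Op 6: inc R2 by 1 -> R2=(0,0,5) value=5

Answer: 0 0 4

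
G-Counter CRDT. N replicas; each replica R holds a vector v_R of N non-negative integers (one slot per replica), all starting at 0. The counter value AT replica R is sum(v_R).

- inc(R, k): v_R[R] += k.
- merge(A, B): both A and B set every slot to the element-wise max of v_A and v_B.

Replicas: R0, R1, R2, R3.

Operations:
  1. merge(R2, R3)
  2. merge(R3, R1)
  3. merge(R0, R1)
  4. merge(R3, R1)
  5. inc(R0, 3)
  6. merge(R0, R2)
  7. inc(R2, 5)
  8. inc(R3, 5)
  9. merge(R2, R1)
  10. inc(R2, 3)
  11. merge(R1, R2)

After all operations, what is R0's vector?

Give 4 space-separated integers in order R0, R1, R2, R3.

Op 1: merge R2<->R3 -> R2=(0,0,0,0) R3=(0,0,0,0)
Op 2: merge R3<->R1 -> R3=(0,0,0,0) R1=(0,0,0,0)
Op 3: merge R0<->R1 -> R0=(0,0,0,0) R1=(0,0,0,0)
Op 4: merge R3<->R1 -> R3=(0,0,0,0) R1=(0,0,0,0)
Op 5: inc R0 by 3 -> R0=(3,0,0,0) value=3
Op 6: merge R0<->R2 -> R0=(3,0,0,0) R2=(3,0,0,0)
Op 7: inc R2 by 5 -> R2=(3,0,5,0) value=8
Op 8: inc R3 by 5 -> R3=(0,0,0,5) value=5
Op 9: merge R2<->R1 -> R2=(3,0,5,0) R1=(3,0,5,0)
Op 10: inc R2 by 3 -> R2=(3,0,8,0) value=11
Op 11: merge R1<->R2 -> R1=(3,0,8,0) R2=(3,0,8,0)

Answer: 3 0 0 0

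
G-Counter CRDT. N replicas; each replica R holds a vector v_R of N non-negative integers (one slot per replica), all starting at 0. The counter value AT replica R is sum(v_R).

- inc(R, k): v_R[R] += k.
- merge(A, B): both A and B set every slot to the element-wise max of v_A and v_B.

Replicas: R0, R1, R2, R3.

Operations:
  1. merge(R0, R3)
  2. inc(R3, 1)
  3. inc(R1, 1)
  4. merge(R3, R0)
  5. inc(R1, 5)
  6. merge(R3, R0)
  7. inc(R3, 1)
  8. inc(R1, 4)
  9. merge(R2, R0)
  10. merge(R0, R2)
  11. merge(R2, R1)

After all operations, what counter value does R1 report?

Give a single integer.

Op 1: merge R0<->R3 -> R0=(0,0,0,0) R3=(0,0,0,0)
Op 2: inc R3 by 1 -> R3=(0,0,0,1) value=1
Op 3: inc R1 by 1 -> R1=(0,1,0,0) value=1
Op 4: merge R3<->R0 -> R3=(0,0,0,1) R0=(0,0,0,1)
Op 5: inc R1 by 5 -> R1=(0,6,0,0) value=6
Op 6: merge R3<->R0 -> R3=(0,0,0,1) R0=(0,0,0,1)
Op 7: inc R3 by 1 -> R3=(0,0,0,2) value=2
Op 8: inc R1 by 4 -> R1=(0,10,0,0) value=10
Op 9: merge R2<->R0 -> R2=(0,0,0,1) R0=(0,0,0,1)
Op 10: merge R0<->R2 -> R0=(0,0,0,1) R2=(0,0,0,1)
Op 11: merge R2<->R1 -> R2=(0,10,0,1) R1=(0,10,0,1)

Answer: 11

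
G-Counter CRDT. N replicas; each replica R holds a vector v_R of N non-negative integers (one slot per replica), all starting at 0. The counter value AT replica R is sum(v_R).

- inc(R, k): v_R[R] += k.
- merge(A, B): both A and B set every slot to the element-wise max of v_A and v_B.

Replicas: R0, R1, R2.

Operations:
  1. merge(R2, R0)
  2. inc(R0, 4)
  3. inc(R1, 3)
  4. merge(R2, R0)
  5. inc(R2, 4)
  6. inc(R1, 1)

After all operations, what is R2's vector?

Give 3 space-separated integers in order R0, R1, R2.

Op 1: merge R2<->R0 -> R2=(0,0,0) R0=(0,0,0)
Op 2: inc R0 by 4 -> R0=(4,0,0) value=4
Op 3: inc R1 by 3 -> R1=(0,3,0) value=3
Op 4: merge R2<->R0 -> R2=(4,0,0) R0=(4,0,0)
Op 5: inc R2 by 4 -> R2=(4,0,4) value=8
Op 6: inc R1 by 1 -> R1=(0,4,0) value=4

Answer: 4 0 4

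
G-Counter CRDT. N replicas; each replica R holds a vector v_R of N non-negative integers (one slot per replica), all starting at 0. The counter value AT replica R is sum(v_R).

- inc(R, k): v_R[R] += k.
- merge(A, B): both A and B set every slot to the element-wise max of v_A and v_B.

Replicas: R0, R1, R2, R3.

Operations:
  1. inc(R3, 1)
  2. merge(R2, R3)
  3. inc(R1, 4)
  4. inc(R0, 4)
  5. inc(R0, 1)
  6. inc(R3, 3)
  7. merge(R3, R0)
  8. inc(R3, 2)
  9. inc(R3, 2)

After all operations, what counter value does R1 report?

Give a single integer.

Answer: 4

Derivation:
Op 1: inc R3 by 1 -> R3=(0,0,0,1) value=1
Op 2: merge R2<->R3 -> R2=(0,0,0,1) R3=(0,0,0,1)
Op 3: inc R1 by 4 -> R1=(0,4,0,0) value=4
Op 4: inc R0 by 4 -> R0=(4,0,0,0) value=4
Op 5: inc R0 by 1 -> R0=(5,0,0,0) value=5
Op 6: inc R3 by 3 -> R3=(0,0,0,4) value=4
Op 7: merge R3<->R0 -> R3=(5,0,0,4) R0=(5,0,0,4)
Op 8: inc R3 by 2 -> R3=(5,0,0,6) value=11
Op 9: inc R3 by 2 -> R3=(5,0,0,8) value=13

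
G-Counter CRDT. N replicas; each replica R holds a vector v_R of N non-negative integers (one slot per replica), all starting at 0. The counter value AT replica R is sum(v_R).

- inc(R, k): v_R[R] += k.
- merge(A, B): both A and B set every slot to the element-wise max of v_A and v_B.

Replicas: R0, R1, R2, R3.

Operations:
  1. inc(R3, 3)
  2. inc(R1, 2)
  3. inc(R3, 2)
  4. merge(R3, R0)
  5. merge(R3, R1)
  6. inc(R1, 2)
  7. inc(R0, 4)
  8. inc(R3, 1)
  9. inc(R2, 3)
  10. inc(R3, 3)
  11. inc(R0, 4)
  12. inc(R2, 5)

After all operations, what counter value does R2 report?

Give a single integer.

Op 1: inc R3 by 3 -> R3=(0,0,0,3) value=3
Op 2: inc R1 by 2 -> R1=(0,2,0,0) value=2
Op 3: inc R3 by 2 -> R3=(0,0,0,5) value=5
Op 4: merge R3<->R0 -> R3=(0,0,0,5) R0=(0,0,0,5)
Op 5: merge R3<->R1 -> R3=(0,2,0,5) R1=(0,2,0,5)
Op 6: inc R1 by 2 -> R1=(0,4,0,5) value=9
Op 7: inc R0 by 4 -> R0=(4,0,0,5) value=9
Op 8: inc R3 by 1 -> R3=(0,2,0,6) value=8
Op 9: inc R2 by 3 -> R2=(0,0,3,0) value=3
Op 10: inc R3 by 3 -> R3=(0,2,0,9) value=11
Op 11: inc R0 by 4 -> R0=(8,0,0,5) value=13
Op 12: inc R2 by 5 -> R2=(0,0,8,0) value=8

Answer: 8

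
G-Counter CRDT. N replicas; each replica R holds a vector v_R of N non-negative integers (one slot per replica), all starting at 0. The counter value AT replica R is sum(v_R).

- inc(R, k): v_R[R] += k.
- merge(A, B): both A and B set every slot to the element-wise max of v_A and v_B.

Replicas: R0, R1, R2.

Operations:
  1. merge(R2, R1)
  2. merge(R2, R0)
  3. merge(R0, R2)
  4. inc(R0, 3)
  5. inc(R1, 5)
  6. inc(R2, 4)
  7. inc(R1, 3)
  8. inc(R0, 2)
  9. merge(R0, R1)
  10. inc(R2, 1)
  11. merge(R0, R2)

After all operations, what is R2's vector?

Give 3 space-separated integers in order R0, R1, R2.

Answer: 5 8 5

Derivation:
Op 1: merge R2<->R1 -> R2=(0,0,0) R1=(0,0,0)
Op 2: merge R2<->R0 -> R2=(0,0,0) R0=(0,0,0)
Op 3: merge R0<->R2 -> R0=(0,0,0) R2=(0,0,0)
Op 4: inc R0 by 3 -> R0=(3,0,0) value=3
Op 5: inc R1 by 5 -> R1=(0,5,0) value=5
Op 6: inc R2 by 4 -> R2=(0,0,4) value=4
Op 7: inc R1 by 3 -> R1=(0,8,0) value=8
Op 8: inc R0 by 2 -> R0=(5,0,0) value=5
Op 9: merge R0<->R1 -> R0=(5,8,0) R1=(5,8,0)
Op 10: inc R2 by 1 -> R2=(0,0,5) value=5
Op 11: merge R0<->R2 -> R0=(5,8,5) R2=(5,8,5)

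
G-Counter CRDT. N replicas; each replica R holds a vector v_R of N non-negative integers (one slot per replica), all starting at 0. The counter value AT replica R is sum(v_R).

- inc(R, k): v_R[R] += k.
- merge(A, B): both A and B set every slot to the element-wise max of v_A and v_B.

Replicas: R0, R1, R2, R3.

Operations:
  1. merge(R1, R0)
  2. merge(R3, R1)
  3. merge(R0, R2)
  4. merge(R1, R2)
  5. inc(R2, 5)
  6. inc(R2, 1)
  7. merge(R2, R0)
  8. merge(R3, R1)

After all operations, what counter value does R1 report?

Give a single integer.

Answer: 0

Derivation:
Op 1: merge R1<->R0 -> R1=(0,0,0,0) R0=(0,0,0,0)
Op 2: merge R3<->R1 -> R3=(0,0,0,0) R1=(0,0,0,0)
Op 3: merge R0<->R2 -> R0=(0,0,0,0) R2=(0,0,0,0)
Op 4: merge R1<->R2 -> R1=(0,0,0,0) R2=(0,0,0,0)
Op 5: inc R2 by 5 -> R2=(0,0,5,0) value=5
Op 6: inc R2 by 1 -> R2=(0,0,6,0) value=6
Op 7: merge R2<->R0 -> R2=(0,0,6,0) R0=(0,0,6,0)
Op 8: merge R3<->R1 -> R3=(0,0,0,0) R1=(0,0,0,0)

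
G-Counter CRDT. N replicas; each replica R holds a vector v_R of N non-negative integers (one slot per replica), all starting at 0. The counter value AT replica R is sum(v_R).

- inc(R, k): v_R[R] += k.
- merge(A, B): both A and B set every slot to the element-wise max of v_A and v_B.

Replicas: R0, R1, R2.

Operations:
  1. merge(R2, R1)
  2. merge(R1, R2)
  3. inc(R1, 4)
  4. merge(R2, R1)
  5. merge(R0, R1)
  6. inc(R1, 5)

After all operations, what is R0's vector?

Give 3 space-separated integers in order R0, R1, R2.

Answer: 0 4 0

Derivation:
Op 1: merge R2<->R1 -> R2=(0,0,0) R1=(0,0,0)
Op 2: merge R1<->R2 -> R1=(0,0,0) R2=(0,0,0)
Op 3: inc R1 by 4 -> R1=(0,4,0) value=4
Op 4: merge R2<->R1 -> R2=(0,4,0) R1=(0,4,0)
Op 5: merge R0<->R1 -> R0=(0,4,0) R1=(0,4,0)
Op 6: inc R1 by 5 -> R1=(0,9,0) value=9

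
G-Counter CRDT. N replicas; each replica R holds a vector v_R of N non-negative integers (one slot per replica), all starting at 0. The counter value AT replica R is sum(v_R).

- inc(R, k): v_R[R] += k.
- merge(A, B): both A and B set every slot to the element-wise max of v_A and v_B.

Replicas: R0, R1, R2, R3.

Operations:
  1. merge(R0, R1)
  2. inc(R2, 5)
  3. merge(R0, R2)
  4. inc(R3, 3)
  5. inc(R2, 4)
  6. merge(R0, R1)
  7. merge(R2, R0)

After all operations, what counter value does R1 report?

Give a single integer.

Op 1: merge R0<->R1 -> R0=(0,0,0,0) R1=(0,0,0,0)
Op 2: inc R2 by 5 -> R2=(0,0,5,0) value=5
Op 3: merge R0<->R2 -> R0=(0,0,5,0) R2=(0,0,5,0)
Op 4: inc R3 by 3 -> R3=(0,0,0,3) value=3
Op 5: inc R2 by 4 -> R2=(0,0,9,0) value=9
Op 6: merge R0<->R1 -> R0=(0,0,5,0) R1=(0,0,5,0)
Op 7: merge R2<->R0 -> R2=(0,0,9,0) R0=(0,0,9,0)

Answer: 5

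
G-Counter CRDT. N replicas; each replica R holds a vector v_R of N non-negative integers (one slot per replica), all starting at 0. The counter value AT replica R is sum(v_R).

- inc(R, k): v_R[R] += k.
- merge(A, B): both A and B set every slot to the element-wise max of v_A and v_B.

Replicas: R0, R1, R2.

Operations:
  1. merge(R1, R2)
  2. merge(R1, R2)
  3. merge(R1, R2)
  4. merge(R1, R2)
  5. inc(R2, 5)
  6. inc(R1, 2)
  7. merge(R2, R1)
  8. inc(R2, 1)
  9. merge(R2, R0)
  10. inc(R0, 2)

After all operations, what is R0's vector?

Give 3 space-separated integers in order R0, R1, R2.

Op 1: merge R1<->R2 -> R1=(0,0,0) R2=(0,0,0)
Op 2: merge R1<->R2 -> R1=(0,0,0) R2=(0,0,0)
Op 3: merge R1<->R2 -> R1=(0,0,0) R2=(0,0,0)
Op 4: merge R1<->R2 -> R1=(0,0,0) R2=(0,0,0)
Op 5: inc R2 by 5 -> R2=(0,0,5) value=5
Op 6: inc R1 by 2 -> R1=(0,2,0) value=2
Op 7: merge R2<->R1 -> R2=(0,2,5) R1=(0,2,5)
Op 8: inc R2 by 1 -> R2=(0,2,6) value=8
Op 9: merge R2<->R0 -> R2=(0,2,6) R0=(0,2,6)
Op 10: inc R0 by 2 -> R0=(2,2,6) value=10

Answer: 2 2 6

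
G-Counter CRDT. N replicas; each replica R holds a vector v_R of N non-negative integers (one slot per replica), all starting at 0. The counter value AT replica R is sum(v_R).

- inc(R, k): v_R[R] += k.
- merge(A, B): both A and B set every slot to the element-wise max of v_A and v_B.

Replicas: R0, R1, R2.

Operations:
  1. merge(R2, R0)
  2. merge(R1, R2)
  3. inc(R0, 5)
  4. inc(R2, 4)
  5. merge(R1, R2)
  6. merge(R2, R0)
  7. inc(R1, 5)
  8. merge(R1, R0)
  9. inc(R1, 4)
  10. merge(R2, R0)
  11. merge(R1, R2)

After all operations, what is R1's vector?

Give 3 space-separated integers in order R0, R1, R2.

Answer: 5 9 4

Derivation:
Op 1: merge R2<->R0 -> R2=(0,0,0) R0=(0,0,0)
Op 2: merge R1<->R2 -> R1=(0,0,0) R2=(0,0,0)
Op 3: inc R0 by 5 -> R0=(5,0,0) value=5
Op 4: inc R2 by 4 -> R2=(0,0,4) value=4
Op 5: merge R1<->R2 -> R1=(0,0,4) R2=(0,0,4)
Op 6: merge R2<->R0 -> R2=(5,0,4) R0=(5,0,4)
Op 7: inc R1 by 5 -> R1=(0,5,4) value=9
Op 8: merge R1<->R0 -> R1=(5,5,4) R0=(5,5,4)
Op 9: inc R1 by 4 -> R1=(5,9,4) value=18
Op 10: merge R2<->R0 -> R2=(5,5,4) R0=(5,5,4)
Op 11: merge R1<->R2 -> R1=(5,9,4) R2=(5,9,4)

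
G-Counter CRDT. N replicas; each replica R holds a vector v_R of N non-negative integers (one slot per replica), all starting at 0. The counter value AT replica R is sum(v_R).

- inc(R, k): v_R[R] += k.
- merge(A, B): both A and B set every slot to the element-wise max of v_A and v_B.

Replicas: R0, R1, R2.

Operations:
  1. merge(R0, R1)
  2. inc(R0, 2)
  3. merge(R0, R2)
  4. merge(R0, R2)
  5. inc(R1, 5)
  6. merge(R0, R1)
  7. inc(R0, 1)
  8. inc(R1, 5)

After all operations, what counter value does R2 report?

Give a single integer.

Answer: 2

Derivation:
Op 1: merge R0<->R1 -> R0=(0,0,0) R1=(0,0,0)
Op 2: inc R0 by 2 -> R0=(2,0,0) value=2
Op 3: merge R0<->R2 -> R0=(2,0,0) R2=(2,0,0)
Op 4: merge R0<->R2 -> R0=(2,0,0) R2=(2,0,0)
Op 5: inc R1 by 5 -> R1=(0,5,0) value=5
Op 6: merge R0<->R1 -> R0=(2,5,0) R1=(2,5,0)
Op 7: inc R0 by 1 -> R0=(3,5,0) value=8
Op 8: inc R1 by 5 -> R1=(2,10,0) value=12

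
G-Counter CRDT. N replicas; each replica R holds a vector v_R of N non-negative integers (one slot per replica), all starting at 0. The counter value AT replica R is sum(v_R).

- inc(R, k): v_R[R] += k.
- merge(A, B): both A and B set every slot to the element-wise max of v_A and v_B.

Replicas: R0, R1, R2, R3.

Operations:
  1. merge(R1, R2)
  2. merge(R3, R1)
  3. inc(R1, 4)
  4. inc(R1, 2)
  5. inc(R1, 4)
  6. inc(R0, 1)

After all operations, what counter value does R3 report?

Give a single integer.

Answer: 0

Derivation:
Op 1: merge R1<->R2 -> R1=(0,0,0,0) R2=(0,0,0,0)
Op 2: merge R3<->R1 -> R3=(0,0,0,0) R1=(0,0,0,0)
Op 3: inc R1 by 4 -> R1=(0,4,0,0) value=4
Op 4: inc R1 by 2 -> R1=(0,6,0,0) value=6
Op 5: inc R1 by 4 -> R1=(0,10,0,0) value=10
Op 6: inc R0 by 1 -> R0=(1,0,0,0) value=1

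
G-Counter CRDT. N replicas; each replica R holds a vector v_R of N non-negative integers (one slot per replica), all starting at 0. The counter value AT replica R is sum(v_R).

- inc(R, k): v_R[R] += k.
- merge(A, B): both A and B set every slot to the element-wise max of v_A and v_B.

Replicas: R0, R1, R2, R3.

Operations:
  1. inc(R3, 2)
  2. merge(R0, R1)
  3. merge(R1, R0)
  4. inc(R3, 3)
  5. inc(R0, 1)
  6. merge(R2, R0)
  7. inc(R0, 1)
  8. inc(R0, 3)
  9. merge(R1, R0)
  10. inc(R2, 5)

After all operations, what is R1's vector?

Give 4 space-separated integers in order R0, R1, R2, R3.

Answer: 5 0 0 0

Derivation:
Op 1: inc R3 by 2 -> R3=(0,0,0,2) value=2
Op 2: merge R0<->R1 -> R0=(0,0,0,0) R1=(0,0,0,0)
Op 3: merge R1<->R0 -> R1=(0,0,0,0) R0=(0,0,0,0)
Op 4: inc R3 by 3 -> R3=(0,0,0,5) value=5
Op 5: inc R0 by 1 -> R0=(1,0,0,0) value=1
Op 6: merge R2<->R0 -> R2=(1,0,0,0) R0=(1,0,0,0)
Op 7: inc R0 by 1 -> R0=(2,0,0,0) value=2
Op 8: inc R0 by 3 -> R0=(5,0,0,0) value=5
Op 9: merge R1<->R0 -> R1=(5,0,0,0) R0=(5,0,0,0)
Op 10: inc R2 by 5 -> R2=(1,0,5,0) value=6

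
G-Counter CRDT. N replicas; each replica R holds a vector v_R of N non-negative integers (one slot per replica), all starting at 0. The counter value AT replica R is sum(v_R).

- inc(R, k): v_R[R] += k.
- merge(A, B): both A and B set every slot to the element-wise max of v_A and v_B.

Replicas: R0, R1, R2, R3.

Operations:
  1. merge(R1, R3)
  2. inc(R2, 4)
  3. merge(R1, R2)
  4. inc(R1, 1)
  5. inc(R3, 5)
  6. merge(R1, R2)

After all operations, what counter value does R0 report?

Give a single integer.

Op 1: merge R1<->R3 -> R1=(0,0,0,0) R3=(0,0,0,0)
Op 2: inc R2 by 4 -> R2=(0,0,4,0) value=4
Op 3: merge R1<->R2 -> R1=(0,0,4,0) R2=(0,0,4,0)
Op 4: inc R1 by 1 -> R1=(0,1,4,0) value=5
Op 5: inc R3 by 5 -> R3=(0,0,0,5) value=5
Op 6: merge R1<->R2 -> R1=(0,1,4,0) R2=(0,1,4,0)

Answer: 0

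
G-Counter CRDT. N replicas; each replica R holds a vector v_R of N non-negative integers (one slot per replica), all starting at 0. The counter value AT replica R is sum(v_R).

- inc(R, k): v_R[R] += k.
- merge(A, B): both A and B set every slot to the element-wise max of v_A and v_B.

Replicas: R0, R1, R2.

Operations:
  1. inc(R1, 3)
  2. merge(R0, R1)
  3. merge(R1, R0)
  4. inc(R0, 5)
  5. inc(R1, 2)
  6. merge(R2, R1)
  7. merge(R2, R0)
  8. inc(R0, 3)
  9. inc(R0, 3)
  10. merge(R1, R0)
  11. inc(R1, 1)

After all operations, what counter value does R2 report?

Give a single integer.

Op 1: inc R1 by 3 -> R1=(0,3,0) value=3
Op 2: merge R0<->R1 -> R0=(0,3,0) R1=(0,3,0)
Op 3: merge R1<->R0 -> R1=(0,3,0) R0=(0,3,0)
Op 4: inc R0 by 5 -> R0=(5,3,0) value=8
Op 5: inc R1 by 2 -> R1=(0,5,0) value=5
Op 6: merge R2<->R1 -> R2=(0,5,0) R1=(0,5,0)
Op 7: merge R2<->R0 -> R2=(5,5,0) R0=(5,5,0)
Op 8: inc R0 by 3 -> R0=(8,5,0) value=13
Op 9: inc R0 by 3 -> R0=(11,5,0) value=16
Op 10: merge R1<->R0 -> R1=(11,5,0) R0=(11,5,0)
Op 11: inc R1 by 1 -> R1=(11,6,0) value=17

Answer: 10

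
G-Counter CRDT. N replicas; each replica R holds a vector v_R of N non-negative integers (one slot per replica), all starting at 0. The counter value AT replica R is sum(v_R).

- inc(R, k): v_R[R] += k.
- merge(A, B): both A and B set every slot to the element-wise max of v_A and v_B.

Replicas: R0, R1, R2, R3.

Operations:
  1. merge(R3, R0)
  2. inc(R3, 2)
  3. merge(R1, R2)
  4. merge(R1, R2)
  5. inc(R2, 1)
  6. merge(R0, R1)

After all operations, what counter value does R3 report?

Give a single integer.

Op 1: merge R3<->R0 -> R3=(0,0,0,0) R0=(0,0,0,0)
Op 2: inc R3 by 2 -> R3=(0,0,0,2) value=2
Op 3: merge R1<->R2 -> R1=(0,0,0,0) R2=(0,0,0,0)
Op 4: merge R1<->R2 -> R1=(0,0,0,0) R2=(0,0,0,0)
Op 5: inc R2 by 1 -> R2=(0,0,1,0) value=1
Op 6: merge R0<->R1 -> R0=(0,0,0,0) R1=(0,0,0,0)

Answer: 2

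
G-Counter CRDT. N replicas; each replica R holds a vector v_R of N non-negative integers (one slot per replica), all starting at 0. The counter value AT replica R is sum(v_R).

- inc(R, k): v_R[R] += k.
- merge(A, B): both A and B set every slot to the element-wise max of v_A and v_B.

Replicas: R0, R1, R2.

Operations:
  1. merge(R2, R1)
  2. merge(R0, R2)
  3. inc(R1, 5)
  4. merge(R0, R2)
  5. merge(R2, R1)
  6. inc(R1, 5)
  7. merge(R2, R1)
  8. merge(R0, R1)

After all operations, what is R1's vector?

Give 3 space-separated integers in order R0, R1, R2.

Answer: 0 10 0

Derivation:
Op 1: merge R2<->R1 -> R2=(0,0,0) R1=(0,0,0)
Op 2: merge R0<->R2 -> R0=(0,0,0) R2=(0,0,0)
Op 3: inc R1 by 5 -> R1=(0,5,0) value=5
Op 4: merge R0<->R2 -> R0=(0,0,0) R2=(0,0,0)
Op 5: merge R2<->R1 -> R2=(0,5,0) R1=(0,5,0)
Op 6: inc R1 by 5 -> R1=(0,10,0) value=10
Op 7: merge R2<->R1 -> R2=(0,10,0) R1=(0,10,0)
Op 8: merge R0<->R1 -> R0=(0,10,0) R1=(0,10,0)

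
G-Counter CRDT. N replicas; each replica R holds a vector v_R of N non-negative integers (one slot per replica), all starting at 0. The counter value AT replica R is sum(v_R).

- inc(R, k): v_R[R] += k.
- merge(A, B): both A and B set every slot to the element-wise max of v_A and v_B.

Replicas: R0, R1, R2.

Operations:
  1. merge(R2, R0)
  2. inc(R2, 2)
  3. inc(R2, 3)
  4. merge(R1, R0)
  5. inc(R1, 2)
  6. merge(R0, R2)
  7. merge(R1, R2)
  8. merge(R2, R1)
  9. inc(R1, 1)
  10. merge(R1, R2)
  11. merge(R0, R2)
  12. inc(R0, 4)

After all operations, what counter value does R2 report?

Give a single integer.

Op 1: merge R2<->R0 -> R2=(0,0,0) R0=(0,0,0)
Op 2: inc R2 by 2 -> R2=(0,0,2) value=2
Op 3: inc R2 by 3 -> R2=(0,0,5) value=5
Op 4: merge R1<->R0 -> R1=(0,0,0) R0=(0,0,0)
Op 5: inc R1 by 2 -> R1=(0,2,0) value=2
Op 6: merge R0<->R2 -> R0=(0,0,5) R2=(0,0,5)
Op 7: merge R1<->R2 -> R1=(0,2,5) R2=(0,2,5)
Op 8: merge R2<->R1 -> R2=(0,2,5) R1=(0,2,5)
Op 9: inc R1 by 1 -> R1=(0,3,5) value=8
Op 10: merge R1<->R2 -> R1=(0,3,5) R2=(0,3,5)
Op 11: merge R0<->R2 -> R0=(0,3,5) R2=(0,3,5)
Op 12: inc R0 by 4 -> R0=(4,3,5) value=12

Answer: 8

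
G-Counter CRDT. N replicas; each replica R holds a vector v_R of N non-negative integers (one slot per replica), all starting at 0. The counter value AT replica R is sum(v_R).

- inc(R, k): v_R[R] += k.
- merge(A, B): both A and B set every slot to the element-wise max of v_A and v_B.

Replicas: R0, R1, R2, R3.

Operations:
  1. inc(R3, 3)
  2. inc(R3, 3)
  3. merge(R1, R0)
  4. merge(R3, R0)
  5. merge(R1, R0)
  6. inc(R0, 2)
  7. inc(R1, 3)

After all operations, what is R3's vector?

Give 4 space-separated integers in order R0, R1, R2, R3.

Answer: 0 0 0 6

Derivation:
Op 1: inc R3 by 3 -> R3=(0,0,0,3) value=3
Op 2: inc R3 by 3 -> R3=(0,0,0,6) value=6
Op 3: merge R1<->R0 -> R1=(0,0,0,0) R0=(0,0,0,0)
Op 4: merge R3<->R0 -> R3=(0,0,0,6) R0=(0,0,0,6)
Op 5: merge R1<->R0 -> R1=(0,0,0,6) R0=(0,0,0,6)
Op 6: inc R0 by 2 -> R0=(2,0,0,6) value=8
Op 7: inc R1 by 3 -> R1=(0,3,0,6) value=9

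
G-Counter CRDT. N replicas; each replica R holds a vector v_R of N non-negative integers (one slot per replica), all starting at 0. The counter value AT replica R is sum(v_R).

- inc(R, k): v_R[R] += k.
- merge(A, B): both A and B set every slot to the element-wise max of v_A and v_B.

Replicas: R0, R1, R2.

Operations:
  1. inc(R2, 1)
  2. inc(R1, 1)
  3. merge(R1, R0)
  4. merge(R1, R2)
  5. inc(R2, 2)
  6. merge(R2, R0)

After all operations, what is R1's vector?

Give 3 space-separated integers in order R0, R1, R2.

Answer: 0 1 1

Derivation:
Op 1: inc R2 by 1 -> R2=(0,0,1) value=1
Op 2: inc R1 by 1 -> R1=(0,1,0) value=1
Op 3: merge R1<->R0 -> R1=(0,1,0) R0=(0,1,0)
Op 4: merge R1<->R2 -> R1=(0,1,1) R2=(0,1,1)
Op 5: inc R2 by 2 -> R2=(0,1,3) value=4
Op 6: merge R2<->R0 -> R2=(0,1,3) R0=(0,1,3)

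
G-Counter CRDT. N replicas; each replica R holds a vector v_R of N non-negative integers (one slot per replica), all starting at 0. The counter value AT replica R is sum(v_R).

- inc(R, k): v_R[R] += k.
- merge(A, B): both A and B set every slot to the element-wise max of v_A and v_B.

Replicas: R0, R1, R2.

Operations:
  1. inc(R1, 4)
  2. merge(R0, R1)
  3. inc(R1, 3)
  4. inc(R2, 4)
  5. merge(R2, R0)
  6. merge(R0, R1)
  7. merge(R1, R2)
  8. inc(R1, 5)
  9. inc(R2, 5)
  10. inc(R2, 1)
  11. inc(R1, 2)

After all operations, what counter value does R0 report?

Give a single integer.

Answer: 11

Derivation:
Op 1: inc R1 by 4 -> R1=(0,4,0) value=4
Op 2: merge R0<->R1 -> R0=(0,4,0) R1=(0,4,0)
Op 3: inc R1 by 3 -> R1=(0,7,0) value=7
Op 4: inc R2 by 4 -> R2=(0,0,4) value=4
Op 5: merge R2<->R0 -> R2=(0,4,4) R0=(0,4,4)
Op 6: merge R0<->R1 -> R0=(0,7,4) R1=(0,7,4)
Op 7: merge R1<->R2 -> R1=(0,7,4) R2=(0,7,4)
Op 8: inc R1 by 5 -> R1=(0,12,4) value=16
Op 9: inc R2 by 5 -> R2=(0,7,9) value=16
Op 10: inc R2 by 1 -> R2=(0,7,10) value=17
Op 11: inc R1 by 2 -> R1=(0,14,4) value=18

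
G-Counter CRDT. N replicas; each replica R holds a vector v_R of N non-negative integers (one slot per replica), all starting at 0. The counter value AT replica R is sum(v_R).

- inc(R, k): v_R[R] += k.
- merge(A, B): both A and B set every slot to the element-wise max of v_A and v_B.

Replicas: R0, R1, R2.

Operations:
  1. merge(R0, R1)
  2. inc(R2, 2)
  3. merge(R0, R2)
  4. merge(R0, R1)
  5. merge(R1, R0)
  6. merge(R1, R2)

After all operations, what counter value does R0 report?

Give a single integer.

Answer: 2

Derivation:
Op 1: merge R0<->R1 -> R0=(0,0,0) R1=(0,0,0)
Op 2: inc R2 by 2 -> R2=(0,0,2) value=2
Op 3: merge R0<->R2 -> R0=(0,0,2) R2=(0,0,2)
Op 4: merge R0<->R1 -> R0=(0,0,2) R1=(0,0,2)
Op 5: merge R1<->R0 -> R1=(0,0,2) R0=(0,0,2)
Op 6: merge R1<->R2 -> R1=(0,0,2) R2=(0,0,2)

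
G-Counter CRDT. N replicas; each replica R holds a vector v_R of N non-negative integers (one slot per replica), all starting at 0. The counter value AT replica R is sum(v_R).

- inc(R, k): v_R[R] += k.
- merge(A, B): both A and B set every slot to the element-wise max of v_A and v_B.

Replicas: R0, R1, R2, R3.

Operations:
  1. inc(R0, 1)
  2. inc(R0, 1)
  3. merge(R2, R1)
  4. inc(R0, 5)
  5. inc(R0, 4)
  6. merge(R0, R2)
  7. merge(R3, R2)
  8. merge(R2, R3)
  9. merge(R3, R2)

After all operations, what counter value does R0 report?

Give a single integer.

Op 1: inc R0 by 1 -> R0=(1,0,0,0) value=1
Op 2: inc R0 by 1 -> R0=(2,0,0,0) value=2
Op 3: merge R2<->R1 -> R2=(0,0,0,0) R1=(0,0,0,0)
Op 4: inc R0 by 5 -> R0=(7,0,0,0) value=7
Op 5: inc R0 by 4 -> R0=(11,0,0,0) value=11
Op 6: merge R0<->R2 -> R0=(11,0,0,0) R2=(11,0,0,0)
Op 7: merge R3<->R2 -> R3=(11,0,0,0) R2=(11,0,0,0)
Op 8: merge R2<->R3 -> R2=(11,0,0,0) R3=(11,0,0,0)
Op 9: merge R3<->R2 -> R3=(11,0,0,0) R2=(11,0,0,0)

Answer: 11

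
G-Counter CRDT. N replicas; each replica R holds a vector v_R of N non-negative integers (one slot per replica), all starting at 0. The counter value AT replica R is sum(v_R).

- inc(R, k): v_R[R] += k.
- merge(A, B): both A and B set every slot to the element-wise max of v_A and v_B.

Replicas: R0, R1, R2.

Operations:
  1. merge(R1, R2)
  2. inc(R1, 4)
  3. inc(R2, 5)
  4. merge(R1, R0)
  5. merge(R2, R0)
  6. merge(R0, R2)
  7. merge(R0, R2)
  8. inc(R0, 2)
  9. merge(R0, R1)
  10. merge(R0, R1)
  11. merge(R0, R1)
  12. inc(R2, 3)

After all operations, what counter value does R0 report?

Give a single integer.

Op 1: merge R1<->R2 -> R1=(0,0,0) R2=(0,0,0)
Op 2: inc R1 by 4 -> R1=(0,4,0) value=4
Op 3: inc R2 by 5 -> R2=(0,0,5) value=5
Op 4: merge R1<->R0 -> R1=(0,4,0) R0=(0,4,0)
Op 5: merge R2<->R0 -> R2=(0,4,5) R0=(0,4,5)
Op 6: merge R0<->R2 -> R0=(0,4,5) R2=(0,4,5)
Op 7: merge R0<->R2 -> R0=(0,4,5) R2=(0,4,5)
Op 8: inc R0 by 2 -> R0=(2,4,5) value=11
Op 9: merge R0<->R1 -> R0=(2,4,5) R1=(2,4,5)
Op 10: merge R0<->R1 -> R0=(2,4,5) R1=(2,4,5)
Op 11: merge R0<->R1 -> R0=(2,4,5) R1=(2,4,5)
Op 12: inc R2 by 3 -> R2=(0,4,8) value=12

Answer: 11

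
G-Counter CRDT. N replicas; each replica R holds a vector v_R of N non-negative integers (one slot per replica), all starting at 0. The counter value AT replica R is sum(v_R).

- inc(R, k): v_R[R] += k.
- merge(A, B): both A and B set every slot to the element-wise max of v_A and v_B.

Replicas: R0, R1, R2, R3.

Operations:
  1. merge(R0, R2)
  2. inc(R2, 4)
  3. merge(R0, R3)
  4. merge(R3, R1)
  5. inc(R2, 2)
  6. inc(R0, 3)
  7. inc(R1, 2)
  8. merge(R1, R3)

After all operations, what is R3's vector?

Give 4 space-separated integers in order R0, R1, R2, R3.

Answer: 0 2 0 0

Derivation:
Op 1: merge R0<->R2 -> R0=(0,0,0,0) R2=(0,0,0,0)
Op 2: inc R2 by 4 -> R2=(0,0,4,0) value=4
Op 3: merge R0<->R3 -> R0=(0,0,0,0) R3=(0,0,0,0)
Op 4: merge R3<->R1 -> R3=(0,0,0,0) R1=(0,0,0,0)
Op 5: inc R2 by 2 -> R2=(0,0,6,0) value=6
Op 6: inc R0 by 3 -> R0=(3,0,0,0) value=3
Op 7: inc R1 by 2 -> R1=(0,2,0,0) value=2
Op 8: merge R1<->R3 -> R1=(0,2,0,0) R3=(0,2,0,0)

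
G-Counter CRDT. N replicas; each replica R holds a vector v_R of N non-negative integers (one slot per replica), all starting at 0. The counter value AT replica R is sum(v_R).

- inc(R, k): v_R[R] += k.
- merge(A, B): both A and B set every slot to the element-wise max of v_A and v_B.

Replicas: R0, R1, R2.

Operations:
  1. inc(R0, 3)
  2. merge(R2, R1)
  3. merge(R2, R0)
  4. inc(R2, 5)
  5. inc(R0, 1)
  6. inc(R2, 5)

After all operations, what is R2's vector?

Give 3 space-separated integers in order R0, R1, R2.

Op 1: inc R0 by 3 -> R0=(3,0,0) value=3
Op 2: merge R2<->R1 -> R2=(0,0,0) R1=(0,0,0)
Op 3: merge R2<->R0 -> R2=(3,0,0) R0=(3,0,0)
Op 4: inc R2 by 5 -> R2=(3,0,5) value=8
Op 5: inc R0 by 1 -> R0=(4,0,0) value=4
Op 6: inc R2 by 5 -> R2=(3,0,10) value=13

Answer: 3 0 10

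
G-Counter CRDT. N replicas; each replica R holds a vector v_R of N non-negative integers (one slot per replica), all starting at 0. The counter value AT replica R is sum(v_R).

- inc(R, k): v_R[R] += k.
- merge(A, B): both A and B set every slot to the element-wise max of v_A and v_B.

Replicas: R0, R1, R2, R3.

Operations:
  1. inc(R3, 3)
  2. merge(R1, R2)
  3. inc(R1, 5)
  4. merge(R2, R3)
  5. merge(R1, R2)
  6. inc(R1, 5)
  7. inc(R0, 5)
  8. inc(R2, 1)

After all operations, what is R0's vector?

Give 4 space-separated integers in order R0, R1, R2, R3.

Op 1: inc R3 by 3 -> R3=(0,0,0,3) value=3
Op 2: merge R1<->R2 -> R1=(0,0,0,0) R2=(0,0,0,0)
Op 3: inc R1 by 5 -> R1=(0,5,0,0) value=5
Op 4: merge R2<->R3 -> R2=(0,0,0,3) R3=(0,0,0,3)
Op 5: merge R1<->R2 -> R1=(0,5,0,3) R2=(0,5,0,3)
Op 6: inc R1 by 5 -> R1=(0,10,0,3) value=13
Op 7: inc R0 by 5 -> R0=(5,0,0,0) value=5
Op 8: inc R2 by 1 -> R2=(0,5,1,3) value=9

Answer: 5 0 0 0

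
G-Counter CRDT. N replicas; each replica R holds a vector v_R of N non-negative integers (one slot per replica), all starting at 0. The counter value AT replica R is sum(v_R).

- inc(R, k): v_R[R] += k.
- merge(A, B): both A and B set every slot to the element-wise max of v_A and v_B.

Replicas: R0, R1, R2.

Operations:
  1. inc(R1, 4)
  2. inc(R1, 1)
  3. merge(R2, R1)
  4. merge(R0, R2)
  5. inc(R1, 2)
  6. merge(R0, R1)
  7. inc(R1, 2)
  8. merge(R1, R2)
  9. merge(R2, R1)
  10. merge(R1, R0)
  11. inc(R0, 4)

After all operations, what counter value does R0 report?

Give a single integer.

Op 1: inc R1 by 4 -> R1=(0,4,0) value=4
Op 2: inc R1 by 1 -> R1=(0,5,0) value=5
Op 3: merge R2<->R1 -> R2=(0,5,0) R1=(0,5,0)
Op 4: merge R0<->R2 -> R0=(0,5,0) R2=(0,5,0)
Op 5: inc R1 by 2 -> R1=(0,7,0) value=7
Op 6: merge R0<->R1 -> R0=(0,7,0) R1=(0,7,0)
Op 7: inc R1 by 2 -> R1=(0,9,0) value=9
Op 8: merge R1<->R2 -> R1=(0,9,0) R2=(0,9,0)
Op 9: merge R2<->R1 -> R2=(0,9,0) R1=(0,9,0)
Op 10: merge R1<->R0 -> R1=(0,9,0) R0=(0,9,0)
Op 11: inc R0 by 4 -> R0=(4,9,0) value=13

Answer: 13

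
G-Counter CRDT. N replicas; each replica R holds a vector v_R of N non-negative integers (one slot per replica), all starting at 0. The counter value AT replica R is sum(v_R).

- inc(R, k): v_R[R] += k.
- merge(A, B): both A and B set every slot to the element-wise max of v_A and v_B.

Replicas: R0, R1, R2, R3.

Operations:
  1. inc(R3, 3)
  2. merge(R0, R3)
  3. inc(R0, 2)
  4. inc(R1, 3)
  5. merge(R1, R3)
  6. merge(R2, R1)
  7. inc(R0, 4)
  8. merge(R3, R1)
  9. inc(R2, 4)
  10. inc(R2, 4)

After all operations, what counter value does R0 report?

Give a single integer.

Answer: 9

Derivation:
Op 1: inc R3 by 3 -> R3=(0,0,0,3) value=3
Op 2: merge R0<->R3 -> R0=(0,0,0,3) R3=(0,0,0,3)
Op 3: inc R0 by 2 -> R0=(2,0,0,3) value=5
Op 4: inc R1 by 3 -> R1=(0,3,0,0) value=3
Op 5: merge R1<->R3 -> R1=(0,3,0,3) R3=(0,3,0,3)
Op 6: merge R2<->R1 -> R2=(0,3,0,3) R1=(0,3,0,3)
Op 7: inc R0 by 4 -> R0=(6,0,0,3) value=9
Op 8: merge R3<->R1 -> R3=(0,3,0,3) R1=(0,3,0,3)
Op 9: inc R2 by 4 -> R2=(0,3,4,3) value=10
Op 10: inc R2 by 4 -> R2=(0,3,8,3) value=14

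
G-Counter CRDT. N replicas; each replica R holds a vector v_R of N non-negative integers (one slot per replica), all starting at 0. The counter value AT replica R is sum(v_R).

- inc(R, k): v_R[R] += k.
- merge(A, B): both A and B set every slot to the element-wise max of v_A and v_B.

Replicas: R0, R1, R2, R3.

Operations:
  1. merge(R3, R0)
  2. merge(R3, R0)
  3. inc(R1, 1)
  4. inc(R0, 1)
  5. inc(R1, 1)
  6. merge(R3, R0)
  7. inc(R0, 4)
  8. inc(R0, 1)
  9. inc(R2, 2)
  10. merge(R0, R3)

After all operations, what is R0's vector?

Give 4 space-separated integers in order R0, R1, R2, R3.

Op 1: merge R3<->R0 -> R3=(0,0,0,0) R0=(0,0,0,0)
Op 2: merge R3<->R0 -> R3=(0,0,0,0) R0=(0,0,0,0)
Op 3: inc R1 by 1 -> R1=(0,1,0,0) value=1
Op 4: inc R0 by 1 -> R0=(1,0,0,0) value=1
Op 5: inc R1 by 1 -> R1=(0,2,0,0) value=2
Op 6: merge R3<->R0 -> R3=(1,0,0,0) R0=(1,0,0,0)
Op 7: inc R0 by 4 -> R0=(5,0,0,0) value=5
Op 8: inc R0 by 1 -> R0=(6,0,0,0) value=6
Op 9: inc R2 by 2 -> R2=(0,0,2,0) value=2
Op 10: merge R0<->R3 -> R0=(6,0,0,0) R3=(6,0,0,0)

Answer: 6 0 0 0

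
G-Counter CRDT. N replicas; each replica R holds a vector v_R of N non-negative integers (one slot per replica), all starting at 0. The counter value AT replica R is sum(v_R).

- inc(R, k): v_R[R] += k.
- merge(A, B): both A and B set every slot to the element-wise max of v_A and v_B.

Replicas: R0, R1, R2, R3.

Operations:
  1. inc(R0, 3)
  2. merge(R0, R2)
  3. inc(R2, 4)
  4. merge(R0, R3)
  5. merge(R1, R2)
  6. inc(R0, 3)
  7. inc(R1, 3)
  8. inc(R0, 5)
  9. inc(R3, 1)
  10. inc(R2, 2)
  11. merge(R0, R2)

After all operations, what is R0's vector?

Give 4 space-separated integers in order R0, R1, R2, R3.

Op 1: inc R0 by 3 -> R0=(3,0,0,0) value=3
Op 2: merge R0<->R2 -> R0=(3,0,0,0) R2=(3,0,0,0)
Op 3: inc R2 by 4 -> R2=(3,0,4,0) value=7
Op 4: merge R0<->R3 -> R0=(3,0,0,0) R3=(3,0,0,0)
Op 5: merge R1<->R2 -> R1=(3,0,4,0) R2=(3,0,4,0)
Op 6: inc R0 by 3 -> R0=(6,0,0,0) value=6
Op 7: inc R1 by 3 -> R1=(3,3,4,0) value=10
Op 8: inc R0 by 5 -> R0=(11,0,0,0) value=11
Op 9: inc R3 by 1 -> R3=(3,0,0,1) value=4
Op 10: inc R2 by 2 -> R2=(3,0,6,0) value=9
Op 11: merge R0<->R2 -> R0=(11,0,6,0) R2=(11,0,6,0)

Answer: 11 0 6 0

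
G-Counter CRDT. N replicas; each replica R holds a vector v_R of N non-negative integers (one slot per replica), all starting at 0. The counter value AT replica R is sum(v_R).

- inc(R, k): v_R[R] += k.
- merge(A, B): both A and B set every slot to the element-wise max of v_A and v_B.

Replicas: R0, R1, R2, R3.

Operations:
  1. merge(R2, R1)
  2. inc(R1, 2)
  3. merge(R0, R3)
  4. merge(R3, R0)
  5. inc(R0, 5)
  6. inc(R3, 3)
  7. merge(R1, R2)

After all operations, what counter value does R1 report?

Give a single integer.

Op 1: merge R2<->R1 -> R2=(0,0,0,0) R1=(0,0,0,0)
Op 2: inc R1 by 2 -> R1=(0,2,0,0) value=2
Op 3: merge R0<->R3 -> R0=(0,0,0,0) R3=(0,0,0,0)
Op 4: merge R3<->R0 -> R3=(0,0,0,0) R0=(0,0,0,0)
Op 5: inc R0 by 5 -> R0=(5,0,0,0) value=5
Op 6: inc R3 by 3 -> R3=(0,0,0,3) value=3
Op 7: merge R1<->R2 -> R1=(0,2,0,0) R2=(0,2,0,0)

Answer: 2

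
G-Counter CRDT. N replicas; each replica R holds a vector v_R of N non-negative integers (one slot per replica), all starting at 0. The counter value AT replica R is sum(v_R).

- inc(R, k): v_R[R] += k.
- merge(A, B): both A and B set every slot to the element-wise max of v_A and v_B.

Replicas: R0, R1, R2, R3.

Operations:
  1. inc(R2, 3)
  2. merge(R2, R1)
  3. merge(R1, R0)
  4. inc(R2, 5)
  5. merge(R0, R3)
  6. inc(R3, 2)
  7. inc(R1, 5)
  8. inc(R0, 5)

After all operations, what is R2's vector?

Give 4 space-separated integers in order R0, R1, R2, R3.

Answer: 0 0 8 0

Derivation:
Op 1: inc R2 by 3 -> R2=(0,0,3,0) value=3
Op 2: merge R2<->R1 -> R2=(0,0,3,0) R1=(0,0,3,0)
Op 3: merge R1<->R0 -> R1=(0,0,3,0) R0=(0,0,3,0)
Op 4: inc R2 by 5 -> R2=(0,0,8,0) value=8
Op 5: merge R0<->R3 -> R0=(0,0,3,0) R3=(0,0,3,0)
Op 6: inc R3 by 2 -> R3=(0,0,3,2) value=5
Op 7: inc R1 by 5 -> R1=(0,5,3,0) value=8
Op 8: inc R0 by 5 -> R0=(5,0,3,0) value=8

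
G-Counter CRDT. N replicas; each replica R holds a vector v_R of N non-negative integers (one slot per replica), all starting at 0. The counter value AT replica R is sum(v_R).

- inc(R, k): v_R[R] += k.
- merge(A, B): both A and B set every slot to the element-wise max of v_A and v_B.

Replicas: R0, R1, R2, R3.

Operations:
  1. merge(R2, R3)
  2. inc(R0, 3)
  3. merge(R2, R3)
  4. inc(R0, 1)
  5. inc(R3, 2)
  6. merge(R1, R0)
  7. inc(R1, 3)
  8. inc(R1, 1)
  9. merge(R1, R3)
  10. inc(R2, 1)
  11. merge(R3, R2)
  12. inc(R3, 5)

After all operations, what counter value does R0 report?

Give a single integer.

Op 1: merge R2<->R3 -> R2=(0,0,0,0) R3=(0,0,0,0)
Op 2: inc R0 by 3 -> R0=(3,0,0,0) value=3
Op 3: merge R2<->R3 -> R2=(0,0,0,0) R3=(0,0,0,0)
Op 4: inc R0 by 1 -> R0=(4,0,0,0) value=4
Op 5: inc R3 by 2 -> R3=(0,0,0,2) value=2
Op 6: merge R1<->R0 -> R1=(4,0,0,0) R0=(4,0,0,0)
Op 7: inc R1 by 3 -> R1=(4,3,0,0) value=7
Op 8: inc R1 by 1 -> R1=(4,4,0,0) value=8
Op 9: merge R1<->R3 -> R1=(4,4,0,2) R3=(4,4,0,2)
Op 10: inc R2 by 1 -> R2=(0,0,1,0) value=1
Op 11: merge R3<->R2 -> R3=(4,4,1,2) R2=(4,4,1,2)
Op 12: inc R3 by 5 -> R3=(4,4,1,7) value=16

Answer: 4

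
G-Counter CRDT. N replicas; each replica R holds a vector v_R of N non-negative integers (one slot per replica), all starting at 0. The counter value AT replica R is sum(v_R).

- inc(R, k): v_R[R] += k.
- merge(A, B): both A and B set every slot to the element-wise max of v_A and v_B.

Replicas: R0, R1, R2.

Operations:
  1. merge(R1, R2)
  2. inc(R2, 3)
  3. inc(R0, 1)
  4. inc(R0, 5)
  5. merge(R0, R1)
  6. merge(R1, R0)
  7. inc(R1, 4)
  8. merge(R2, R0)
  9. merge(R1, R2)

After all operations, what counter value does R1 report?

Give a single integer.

Answer: 13

Derivation:
Op 1: merge R1<->R2 -> R1=(0,0,0) R2=(0,0,0)
Op 2: inc R2 by 3 -> R2=(0,0,3) value=3
Op 3: inc R0 by 1 -> R0=(1,0,0) value=1
Op 4: inc R0 by 5 -> R0=(6,0,0) value=6
Op 5: merge R0<->R1 -> R0=(6,0,0) R1=(6,0,0)
Op 6: merge R1<->R0 -> R1=(6,0,0) R0=(6,0,0)
Op 7: inc R1 by 4 -> R1=(6,4,0) value=10
Op 8: merge R2<->R0 -> R2=(6,0,3) R0=(6,0,3)
Op 9: merge R1<->R2 -> R1=(6,4,3) R2=(6,4,3)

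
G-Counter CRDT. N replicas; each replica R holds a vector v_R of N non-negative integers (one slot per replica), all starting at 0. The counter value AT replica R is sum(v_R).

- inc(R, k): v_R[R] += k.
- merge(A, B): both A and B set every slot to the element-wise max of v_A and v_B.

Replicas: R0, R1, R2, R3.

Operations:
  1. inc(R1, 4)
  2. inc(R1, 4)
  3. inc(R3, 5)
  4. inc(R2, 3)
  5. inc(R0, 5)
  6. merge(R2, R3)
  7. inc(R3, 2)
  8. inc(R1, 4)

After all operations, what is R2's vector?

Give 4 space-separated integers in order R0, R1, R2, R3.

Op 1: inc R1 by 4 -> R1=(0,4,0,0) value=4
Op 2: inc R1 by 4 -> R1=(0,8,0,0) value=8
Op 3: inc R3 by 5 -> R3=(0,0,0,5) value=5
Op 4: inc R2 by 3 -> R2=(0,0,3,0) value=3
Op 5: inc R0 by 5 -> R0=(5,0,0,0) value=5
Op 6: merge R2<->R3 -> R2=(0,0,3,5) R3=(0,0,3,5)
Op 7: inc R3 by 2 -> R3=(0,0,3,7) value=10
Op 8: inc R1 by 4 -> R1=(0,12,0,0) value=12

Answer: 0 0 3 5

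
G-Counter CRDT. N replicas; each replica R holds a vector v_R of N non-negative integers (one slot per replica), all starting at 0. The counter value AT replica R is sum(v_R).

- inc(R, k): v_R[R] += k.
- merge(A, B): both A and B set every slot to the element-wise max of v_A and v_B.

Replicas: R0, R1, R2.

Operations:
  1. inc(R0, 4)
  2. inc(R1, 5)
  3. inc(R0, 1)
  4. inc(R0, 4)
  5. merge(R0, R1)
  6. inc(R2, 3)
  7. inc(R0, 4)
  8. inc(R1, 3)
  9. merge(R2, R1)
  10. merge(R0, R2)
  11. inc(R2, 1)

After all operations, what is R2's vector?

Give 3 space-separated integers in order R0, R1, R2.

Answer: 13 8 4

Derivation:
Op 1: inc R0 by 4 -> R0=(4,0,0) value=4
Op 2: inc R1 by 5 -> R1=(0,5,0) value=5
Op 3: inc R0 by 1 -> R0=(5,0,0) value=5
Op 4: inc R0 by 4 -> R0=(9,0,0) value=9
Op 5: merge R0<->R1 -> R0=(9,5,0) R1=(9,5,0)
Op 6: inc R2 by 3 -> R2=(0,0,3) value=3
Op 7: inc R0 by 4 -> R0=(13,5,0) value=18
Op 8: inc R1 by 3 -> R1=(9,8,0) value=17
Op 9: merge R2<->R1 -> R2=(9,8,3) R1=(9,8,3)
Op 10: merge R0<->R2 -> R0=(13,8,3) R2=(13,8,3)
Op 11: inc R2 by 1 -> R2=(13,8,4) value=25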